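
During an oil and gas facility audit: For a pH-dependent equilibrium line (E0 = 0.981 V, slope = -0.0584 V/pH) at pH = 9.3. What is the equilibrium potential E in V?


Apply the Pourbaix line equation: E = E0 + slope*pH
E = 0.981 + (-0.0584)*9.3 = 0.981 + (-0.54312) = 0.43788 V
Rounded to 4 decimal places: E = 0.4379 V

0.4379 V


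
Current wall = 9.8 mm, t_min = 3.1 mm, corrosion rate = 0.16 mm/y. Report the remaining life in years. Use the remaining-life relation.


Apply the remaining-life relation: RL = (t_current − t_min) / CR
RL = (9.8 − 3.1) / 0.16 = 6.7 / 0.16 = 41.9 years

41.9 years


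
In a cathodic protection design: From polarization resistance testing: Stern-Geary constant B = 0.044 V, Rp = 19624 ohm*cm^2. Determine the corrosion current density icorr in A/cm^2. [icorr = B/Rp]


Apply the Stern-Geary relation: icorr = B / Rp
icorr = 0.044 / 19624 = 2.242×10^-6 A/cm^2

2.242×10^-6 A/cm^2


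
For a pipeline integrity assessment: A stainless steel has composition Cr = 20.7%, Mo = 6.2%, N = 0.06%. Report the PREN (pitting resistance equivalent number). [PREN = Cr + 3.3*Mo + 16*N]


Apply the PREN formula: PREN = Cr + 3.3*Mo + 16*N
PREN = 20.7 + 3.3*6.2 + 16*0.06
PREN = 20.7 + 20.46 + 0.96 = 42.12

42.12


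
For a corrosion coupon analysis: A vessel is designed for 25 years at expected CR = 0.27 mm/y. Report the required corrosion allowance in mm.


Corrosion allowance = CR × design life
CA = 0.27 * 25 = 6.75 mm

6.75 mm


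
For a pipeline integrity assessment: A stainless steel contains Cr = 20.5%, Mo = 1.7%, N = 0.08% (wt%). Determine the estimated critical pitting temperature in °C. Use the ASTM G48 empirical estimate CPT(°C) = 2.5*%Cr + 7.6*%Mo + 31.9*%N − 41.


Apply the ASTM G48 empirical CPT estimate: CPT(°C) = 2.5*%Cr + 7.6*%Mo + 31.9*%N − 41
2.5*20.5 = 51.25; 7.6*1.7 = 12.92; 31.9*0.08 = 2.552
CPT = 51.25 + 12.92 + 2.552 − 41 = 25.722 °C
Rounded to 0.1 °C: CPT ≈ 25.7 °C

25.7 °C


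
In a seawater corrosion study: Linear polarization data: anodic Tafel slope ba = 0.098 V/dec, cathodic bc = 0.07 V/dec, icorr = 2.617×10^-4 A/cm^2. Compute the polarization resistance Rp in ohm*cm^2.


Apply the Stern-Geary equation: Rp = ba*bc / (2.303*icorr*(ba+bc))
ba*bc = 0.098*0.07 = 0.00686
ba+bc = 0.168; 2.303*icorr*(ba+bc) = 2.303*2.617×10^-4*0.168 = 1.0125278×10^-4
Rp = 0.00686 / 1.0125278×10^-4 = 67.75 ohm*cm^2

67.75 ohm*cm^2


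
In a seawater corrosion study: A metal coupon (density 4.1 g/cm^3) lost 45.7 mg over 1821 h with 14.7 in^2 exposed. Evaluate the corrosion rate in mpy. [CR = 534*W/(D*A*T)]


Apply the mpy weight-loss relation: CR = 534 * W / (D * A * T)
Numerator: 534 * 45.7 = 24403.8
Denominator: 4.1 * 14.7 * 1821 = 109751.67
CR = 24403.8 / 109751.67 = 0.2224 mpy

0.2224 mpy


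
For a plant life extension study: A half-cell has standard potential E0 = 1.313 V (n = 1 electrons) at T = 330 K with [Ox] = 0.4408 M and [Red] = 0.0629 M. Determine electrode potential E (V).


Apply the Nernst equation: E = E0 + (RT/nF)*ln([Ox]/[Red])
Step 1: RT/nF = 8.314*330/(1*96485) = 0.02843572 V
Step 2: [Ox]/[Red] = 0.4408/0.0629 = 7.007949
Step 3: ln(7.007949) = 1.947045
Step 4: correction = 0.02843572 * 1.947045 = 0.0554 V
E = 1.313 + 0.0554 = 1.3684 V

1.3684 V


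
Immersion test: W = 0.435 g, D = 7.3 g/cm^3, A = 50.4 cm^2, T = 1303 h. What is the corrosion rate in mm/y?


Apply the mm/y weight-loss relation: CR = 87600 * W / (D * A * T)
Numerator: 87600 * 0.435 = 38106.0
Denominator: 7.3 * 50.4 * 1303 = 479399.76
CR = 38106.0 / 479399.76 = 0.0795 mm/y

0.0795 mm/y


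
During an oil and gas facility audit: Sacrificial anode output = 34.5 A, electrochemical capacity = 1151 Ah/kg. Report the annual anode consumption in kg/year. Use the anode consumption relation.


Annual consumption = current * hours per year / capacity
Rate = 34.5 * 8760 / 1151 = 262.6 kg/year

262.6 kg/year


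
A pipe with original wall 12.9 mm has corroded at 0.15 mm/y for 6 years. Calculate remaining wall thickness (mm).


Remaining wall = original − CR × time
t = 12.9 − 0.15*6 = 12.9 − 0.9 = 12.0 mm

12.0 mm


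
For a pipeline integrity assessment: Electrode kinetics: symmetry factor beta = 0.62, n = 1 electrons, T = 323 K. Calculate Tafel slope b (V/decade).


Apply the Tafel slope relation: b = 2.303*R*T/(beta*n*F)
Numerator: 2.303 * 8.314 * 323 = 6184.53
Denominator: 0.62 * 1 * 96485 = 59820.7
b = 6184.53 / 59820.7 = 0.1034 V/decade

0.1034 V/decade


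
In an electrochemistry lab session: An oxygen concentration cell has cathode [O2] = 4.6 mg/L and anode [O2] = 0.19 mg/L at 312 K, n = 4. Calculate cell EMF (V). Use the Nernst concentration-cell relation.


Apply the Nernst concentration-cell relation: E = (RT/nF)*ln(C_cathode/C_anode)
RT/nF = 8.314*312/(4*96485) = 0.00672117 V
ln(4.6/0.19) = 3.18679
E = 0.00672117 * 3.18679 = 0.02142 V

0.02142 V


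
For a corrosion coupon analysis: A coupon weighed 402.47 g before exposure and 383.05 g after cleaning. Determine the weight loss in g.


Weight loss = initial − final
WL = 402.47 − 383.05 = 19.42 g

19.42 g


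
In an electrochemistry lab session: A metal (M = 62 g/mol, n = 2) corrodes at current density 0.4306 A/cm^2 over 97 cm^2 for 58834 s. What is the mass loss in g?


Apply Faraday's law: m = i*A*t*M / (n*F)
Total charge passed Q = i*A*t = 0.4306*97*58834 = 2457390.2788 C
m = Q*M/(n*F) = 2457390.2788*62/(2*96485) = 789.543 g

789.543 g


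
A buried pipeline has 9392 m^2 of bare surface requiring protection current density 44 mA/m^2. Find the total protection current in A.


I = area * current density, then convert mA → A (÷1000)
I = 9392 * 44 / 1000 = 413.25 A

413.25 A


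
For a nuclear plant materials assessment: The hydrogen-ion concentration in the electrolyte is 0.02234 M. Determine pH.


pH = −log10[H+]
pH = −log10(0.02234) = 1.65

1.65


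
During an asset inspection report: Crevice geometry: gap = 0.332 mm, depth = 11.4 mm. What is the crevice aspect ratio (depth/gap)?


Aspect ratio = depth / gap
Ratio = 11.4 / 0.332 = 34.3

34.3


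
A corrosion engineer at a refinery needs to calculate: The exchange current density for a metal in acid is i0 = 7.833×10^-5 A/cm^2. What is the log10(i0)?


i0 = 7.833×10^-5 A/cm^2
log10(i0) = -4.106

-4.106


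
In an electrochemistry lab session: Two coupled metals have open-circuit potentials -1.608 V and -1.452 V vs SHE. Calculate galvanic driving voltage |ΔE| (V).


Driving voltage is the absolute potential difference.
|ΔE| = |-1.608 − (-1.452)| = 0.156 V

0.156 V


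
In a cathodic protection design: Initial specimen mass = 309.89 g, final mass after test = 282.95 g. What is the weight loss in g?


Weight loss = initial − final
WL = 309.89 − 282.95 = 26.94 g

26.94 g


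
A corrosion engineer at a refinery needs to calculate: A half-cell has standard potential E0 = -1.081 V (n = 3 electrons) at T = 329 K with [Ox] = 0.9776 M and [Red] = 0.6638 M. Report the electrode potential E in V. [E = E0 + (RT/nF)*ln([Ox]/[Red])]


Apply the Nernst equation: E = E0 + (RT/nF)*ln([Ox]/[Red])
Step 1: RT/nF = 8.314*329/(3*96485) = 0.00944985 V
Step 2: [Ox]/[Red] = 0.9776/0.6638 = 1.472733
Step 3: ln(1.472733) = 0.38712
Step 4: correction = 0.00944985 * 0.38712 = 0.004 V
E = -1.081 + 0.004 = -1.077 V

-1.077 V


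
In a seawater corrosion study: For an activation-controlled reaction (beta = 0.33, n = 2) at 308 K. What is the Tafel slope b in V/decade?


Apply the Tafel slope relation: b = 2.303*R*T/(beta*n*F)
Numerator: 2.303 * 8.314 * 308 = 5897.32
Denominator: 0.33 * 2 * 96485 = 63680.1
b = 5897.32 / 63680.1 = 0.093 V/decade

0.093 V/decade


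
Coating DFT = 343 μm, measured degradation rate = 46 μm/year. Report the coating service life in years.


Service life = thickness / degradation rate
Life = 343 / 46 = 7.5 years

7.5 years


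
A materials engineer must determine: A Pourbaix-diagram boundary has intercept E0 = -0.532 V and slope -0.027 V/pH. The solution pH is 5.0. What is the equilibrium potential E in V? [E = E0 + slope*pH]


Apply the Pourbaix line equation: E = E0 + slope*pH
E = -0.532 + (-0.027)*5.0 = -0.532 + (-0.135) = -0.667 V
Rounded to 4 decimal places: E = -0.6670 V

-0.6670 V


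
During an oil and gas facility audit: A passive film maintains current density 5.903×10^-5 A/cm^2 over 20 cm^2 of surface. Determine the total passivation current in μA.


I = i_pass * A, then convert A → μA (×10^6)
I = 5.903×10^-5 * 20 * 10^6 = 1180.6 μA

1180.6 μA


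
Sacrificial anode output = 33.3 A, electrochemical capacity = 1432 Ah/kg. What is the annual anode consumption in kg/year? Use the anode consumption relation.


Annual consumption = current * hours per year / capacity
Rate = 33.3 * 8760 / 1432 = 203.7 kg/year

203.7 kg/year


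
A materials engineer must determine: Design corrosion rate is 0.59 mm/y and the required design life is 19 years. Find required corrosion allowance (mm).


Corrosion allowance = CR × design life
CA = 0.59 * 19 = 11.21 mm

11.21 mm


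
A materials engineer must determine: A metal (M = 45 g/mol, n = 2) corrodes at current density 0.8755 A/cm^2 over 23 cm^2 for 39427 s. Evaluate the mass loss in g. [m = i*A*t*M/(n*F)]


Apply Faraday's law: m = i*A*t*M / (n*F)
Total charge passed Q = i*A*t = 0.8755*23*39427 = 793921.7855 C
m = Q*M/(n*F) = 793921.7855*45/(2*96485) = 185.14008 g

185.14008 g


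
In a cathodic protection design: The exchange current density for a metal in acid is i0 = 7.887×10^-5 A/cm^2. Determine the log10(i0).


i0 = 7.887×10^-5 A/cm^2
log10(i0) = -4.103

-4.103


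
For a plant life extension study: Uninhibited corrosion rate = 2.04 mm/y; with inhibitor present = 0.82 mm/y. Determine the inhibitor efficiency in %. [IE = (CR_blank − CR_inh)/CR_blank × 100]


Apply the inhibitor-efficiency definition: IE = (CR_blank − CR_inh)/CR_blank × 100
IE = (2.04 − 0.82) / 2.04 × 100
IE = 1.22 / 2.04 × 100 = 59.8 %

59.8 %


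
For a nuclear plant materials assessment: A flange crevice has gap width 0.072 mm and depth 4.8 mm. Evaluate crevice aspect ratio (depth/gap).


Aspect ratio = depth / gap
Ratio = 4.8 / 0.072 = 66.7

66.7


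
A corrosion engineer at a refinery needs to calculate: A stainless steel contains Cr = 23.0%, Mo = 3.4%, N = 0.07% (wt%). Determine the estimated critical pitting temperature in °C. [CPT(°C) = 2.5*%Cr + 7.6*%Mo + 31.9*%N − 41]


Apply the ASTM G48 empirical CPT estimate: CPT(°C) = 2.5*%Cr + 7.6*%Mo + 31.9*%N − 41
2.5*23.0 = 57.5; 7.6*3.4 = 25.84; 31.9*0.07 = 2.233
CPT = 57.5 + 25.84 + 2.233 − 41 = 44.573 °C
Rounded to 0.1 °C: CPT ≈ 44.6 °C

44.6 °C


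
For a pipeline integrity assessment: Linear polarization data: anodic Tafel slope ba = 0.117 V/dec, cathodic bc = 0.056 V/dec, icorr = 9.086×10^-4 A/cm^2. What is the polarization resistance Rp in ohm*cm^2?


Apply the Stern-Geary equation: Rp = ba*bc / (2.303*icorr*(ba+bc))
ba*bc = 0.117*0.056 = 0.006552
ba+bc = 0.173; 2.303*icorr*(ba+bc) = 2.303*9.086×10^-4*0.173 = 3.620035×10^-4
Rp = 0.006552 / 3.620035×10^-4 = 18.1 ohm*cm^2

18.1 ohm*cm^2


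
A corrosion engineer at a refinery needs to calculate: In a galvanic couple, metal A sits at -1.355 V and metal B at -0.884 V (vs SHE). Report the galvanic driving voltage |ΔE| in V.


Driving voltage is the absolute potential difference.
|ΔE| = |-1.355 − (-0.884)| = 0.471 V

0.471 V


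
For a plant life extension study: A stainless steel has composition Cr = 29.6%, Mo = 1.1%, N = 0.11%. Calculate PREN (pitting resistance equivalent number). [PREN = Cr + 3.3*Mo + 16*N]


Apply the PREN formula: PREN = Cr + 3.3*Mo + 16*N
PREN = 29.6 + 3.3*1.1 + 16*0.11
PREN = 29.6 + 3.63 + 1.76 = 34.99

34.99


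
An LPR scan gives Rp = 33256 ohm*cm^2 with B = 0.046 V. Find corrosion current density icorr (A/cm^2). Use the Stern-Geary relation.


Apply the Stern-Geary relation: icorr = B / Rp
icorr = 0.046 / 33256 = 1.383×10^-6 A/cm^2

1.383×10^-6 A/cm^2


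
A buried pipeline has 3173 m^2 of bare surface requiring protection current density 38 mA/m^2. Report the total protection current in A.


I = area * current density, then convert mA → A (÷1000)
I = 3173 * 38 / 1000 = 120.57 A

120.57 A


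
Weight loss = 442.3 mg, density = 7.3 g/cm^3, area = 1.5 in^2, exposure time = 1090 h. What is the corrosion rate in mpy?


Apply the mpy weight-loss relation: CR = 534 * W / (D * A * T)
Numerator: 534 * 442.3 = 236188.2
Denominator: 7.3 * 1.5 * 1090 = 11935.5
CR = 236188.2 / 11935.5 = 19.7887 mpy

19.7887 mpy


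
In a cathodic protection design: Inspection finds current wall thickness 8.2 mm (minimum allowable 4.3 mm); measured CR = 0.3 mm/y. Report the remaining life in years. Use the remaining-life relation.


Apply the remaining-life relation: RL = (t_current − t_min) / CR
RL = (8.2 − 4.3) / 0.3 = 3.9 / 0.3 = 13.0 years

13.0 years


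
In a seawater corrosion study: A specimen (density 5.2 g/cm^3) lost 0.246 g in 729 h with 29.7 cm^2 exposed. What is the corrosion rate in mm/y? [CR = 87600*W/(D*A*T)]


Apply the mm/y weight-loss relation: CR = 87600 * W / (D * A * T)
Numerator: 87600 * 0.246 = 21549.6
Denominator: 5.2 * 29.7 * 729 = 112586.76
CR = 21549.6 / 112586.76 = 0.1914 mm/y

0.1914 mm/y


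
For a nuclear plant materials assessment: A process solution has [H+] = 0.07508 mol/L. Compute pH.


pH = −log10[H+]
pH = −log10(0.07508) = 1.12

1.12


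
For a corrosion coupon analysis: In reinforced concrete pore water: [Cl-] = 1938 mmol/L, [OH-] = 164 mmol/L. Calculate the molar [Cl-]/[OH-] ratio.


Threshold parameter = [Cl-] / [OH-] (molar basis; both in mmol/L, so units cancel)
Ratio = 1938 / 164 = 11.82

11.82


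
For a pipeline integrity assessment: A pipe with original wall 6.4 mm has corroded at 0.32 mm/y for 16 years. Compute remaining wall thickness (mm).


Remaining wall = original − CR × time
t = 6.4 − 0.32*16 = 6.4 − 5.12 = 1.28 mm

1.28 mm


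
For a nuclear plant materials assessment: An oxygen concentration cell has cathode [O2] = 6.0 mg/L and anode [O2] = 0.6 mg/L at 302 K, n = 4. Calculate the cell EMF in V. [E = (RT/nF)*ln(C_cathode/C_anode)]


Apply the Nernst concentration-cell relation: E = (RT/nF)*ln(C_cathode/C_anode)
RT/nF = 8.314*302/(4*96485) = 0.00650575 V
ln(6.0/0.6) = 2.30259
E = 0.00650575 * 2.30259 = 0.01498 V

0.01498 V


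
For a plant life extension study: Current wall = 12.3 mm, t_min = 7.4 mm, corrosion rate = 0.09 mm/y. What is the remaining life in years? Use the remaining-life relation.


Apply the remaining-life relation: RL = (t_current − t_min) / CR
RL = (12.3 − 7.4) / 0.09 = 4.9 / 0.09 = 54.4 years

54.4 years


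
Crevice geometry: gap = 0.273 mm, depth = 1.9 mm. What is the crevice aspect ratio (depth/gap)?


Aspect ratio = depth / gap
Ratio = 1.9 / 0.273 = 7.0

7.0


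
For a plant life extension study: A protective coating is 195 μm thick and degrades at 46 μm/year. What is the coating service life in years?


Service life = thickness / degradation rate
Life = 195 / 46 = 4.2 years

4.2 years


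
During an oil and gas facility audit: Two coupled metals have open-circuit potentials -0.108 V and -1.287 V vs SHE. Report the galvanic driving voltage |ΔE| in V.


Driving voltage is the absolute potential difference.
|ΔE| = |-0.108 − (-1.287)| = 1.179 V

1.179 V


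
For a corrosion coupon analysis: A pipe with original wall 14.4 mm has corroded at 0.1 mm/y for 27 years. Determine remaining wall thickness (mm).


Remaining wall = original − CR × time
t = 14.4 − 0.1*27 = 14.4 − 2.7 = 11.7 mm

11.7 mm


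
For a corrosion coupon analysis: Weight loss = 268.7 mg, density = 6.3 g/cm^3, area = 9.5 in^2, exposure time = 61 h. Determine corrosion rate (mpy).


Apply the mpy weight-loss relation: CR = 534 * W / (D * A * T)
Numerator: 534 * 268.7 = 143485.8
Denominator: 6.3 * 9.5 * 61 = 3650.85
CR = 143485.8 / 3650.85 = 39.302 mpy

39.302 mpy


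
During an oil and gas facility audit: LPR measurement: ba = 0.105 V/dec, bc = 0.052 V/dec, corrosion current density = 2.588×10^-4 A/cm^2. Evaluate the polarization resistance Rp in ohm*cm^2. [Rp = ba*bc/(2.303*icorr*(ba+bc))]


Apply the Stern-Geary equation: Rp = ba*bc / (2.303*icorr*(ba+bc))
ba*bc = 0.105*0.052 = 0.00546
ba+bc = 0.157; 2.303*icorr*(ba+bc) = 2.303*2.588×10^-4*0.157 = 9.3574575×10^-5
Rp = 0.00546 / 9.3574575×10^-5 = 58.3 ohm*cm^2

58.3 ohm*cm^2


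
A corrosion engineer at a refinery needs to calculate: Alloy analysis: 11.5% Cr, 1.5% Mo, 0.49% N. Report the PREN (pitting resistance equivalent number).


Apply the PREN formula: PREN = Cr + 3.3*Mo + 16*N
PREN = 11.5 + 3.3*1.5 + 16*0.49
PREN = 11.5 + 4.95 + 7.84 = 24.29

24.29


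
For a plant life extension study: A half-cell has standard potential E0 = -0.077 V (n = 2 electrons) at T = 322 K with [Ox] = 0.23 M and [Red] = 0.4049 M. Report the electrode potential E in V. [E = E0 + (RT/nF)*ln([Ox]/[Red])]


Apply the Nernst equation: E = E0 + (RT/nF)*ln([Ox]/[Red])
Step 1: RT/nF = 8.314*322/(2*96485) = 0.01387318 V
Step 2: [Ox]/[Red] = 0.23/0.4049 = 0.568041
Step 3: ln(0.568041) = -0.565562
Step 4: correction = 0.01387318 * -0.565562 = -0.0078 V
E = -0.077 + -0.0078 = -0.0848 V

-0.0848 V


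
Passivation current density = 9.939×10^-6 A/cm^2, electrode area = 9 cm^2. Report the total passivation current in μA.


I = i_pass * A, then convert A → μA (×10^6)
I = 9.939×10^-6 * 9 * 10^6 = 89.45 μA

89.45 μA


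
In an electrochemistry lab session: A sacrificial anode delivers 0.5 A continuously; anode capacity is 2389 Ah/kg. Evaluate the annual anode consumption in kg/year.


Annual consumption = current * hours per year / capacity
Rate = 0.5 * 8760 / 2389 = 1.8 kg/year

1.8 kg/year


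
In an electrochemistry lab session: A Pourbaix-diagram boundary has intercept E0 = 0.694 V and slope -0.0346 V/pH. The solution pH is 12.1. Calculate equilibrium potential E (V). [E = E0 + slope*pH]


Apply the Pourbaix line equation: E = E0 + slope*pH
E = 0.694 + (-0.0346)*12.1 = 0.694 + (-0.41866) = 0.27534 V
Rounded to 4 decimal places: E = 0.2753 V

0.2753 V


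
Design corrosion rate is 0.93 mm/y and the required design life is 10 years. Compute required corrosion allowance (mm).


Corrosion allowance = CR × design life
CA = 0.93 * 10 = 9.3 mm

9.3 mm


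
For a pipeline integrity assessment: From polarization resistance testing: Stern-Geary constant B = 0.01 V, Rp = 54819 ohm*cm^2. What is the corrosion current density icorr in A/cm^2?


Apply the Stern-Geary relation: icorr = B / Rp
icorr = 0.01 / 54819 = 1.824×10^-7 A/cm^2

1.824×10^-7 A/cm^2


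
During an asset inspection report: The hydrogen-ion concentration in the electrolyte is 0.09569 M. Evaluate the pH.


pH = −log10[H+]
pH = −log10(0.09569) = 1.02

1.02


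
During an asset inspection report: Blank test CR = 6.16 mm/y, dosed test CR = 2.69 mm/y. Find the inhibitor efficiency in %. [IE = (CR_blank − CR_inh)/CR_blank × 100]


Apply the inhibitor-efficiency definition: IE = (CR_blank − CR_inh)/CR_blank × 100
IE = (6.16 − 2.69) / 6.16 × 100
IE = 3.47 / 6.16 × 100 = 56.3 %

56.3 %


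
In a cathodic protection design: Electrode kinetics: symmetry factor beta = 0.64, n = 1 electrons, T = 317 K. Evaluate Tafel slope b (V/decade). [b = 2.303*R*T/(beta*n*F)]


Apply the Tafel slope relation: b = 2.303*R*T/(beta*n*F)
Numerator: 2.303 * 8.314 * 317 = 6069.64
Denominator: 0.64 * 1 * 96485 = 61750.4
b = 6069.64 / 61750.4 = 0.0983 V/decade

0.0983 V/decade


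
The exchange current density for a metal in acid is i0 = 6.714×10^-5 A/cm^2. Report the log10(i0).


i0 = 6.714×10^-5 A/cm^2
log10(i0) = -4.173

-4.173


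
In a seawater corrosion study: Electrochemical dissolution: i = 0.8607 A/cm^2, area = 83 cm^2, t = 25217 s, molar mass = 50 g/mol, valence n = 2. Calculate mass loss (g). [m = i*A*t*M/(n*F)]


Apply Faraday's law: m = i*A*t*M / (n*F)
Total charge passed Q = i*A*t = 0.8607*83*25217 = 1801454.5677 C
m = Q*M/(n*F) = 1801454.5677*50/(2*96485) = 466.771 g

466.771 g


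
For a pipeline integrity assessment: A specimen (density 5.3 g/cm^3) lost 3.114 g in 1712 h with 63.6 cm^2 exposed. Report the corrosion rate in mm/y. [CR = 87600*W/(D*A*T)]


Apply the mm/y weight-loss relation: CR = 87600 * W / (D * A * T)
Numerator: 87600 * 3.114 = 272786.4
Denominator: 5.3 * 63.6 * 1712 = 577080.96
CR = 272786.4 / 577080.96 = 0.4727 mm/y

0.4727 mm/y


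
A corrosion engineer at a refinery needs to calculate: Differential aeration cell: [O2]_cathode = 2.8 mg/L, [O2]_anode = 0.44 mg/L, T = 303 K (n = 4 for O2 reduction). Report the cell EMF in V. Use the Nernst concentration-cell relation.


Apply the Nernst concentration-cell relation: E = (RT/nF)*ln(C_cathode/C_anode)
RT/nF = 8.314*303/(4*96485) = 0.00652729 V
ln(2.8/0.44) = 1.8506
E = 0.00652729 * 1.8506 = 0.01208 V

0.01208 V


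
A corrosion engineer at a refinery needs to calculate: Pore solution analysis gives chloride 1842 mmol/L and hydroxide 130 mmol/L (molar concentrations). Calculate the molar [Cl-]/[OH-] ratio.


Threshold parameter = [Cl-] / [OH-] (molar basis; both in mmol/L, so units cancel)
Ratio = 1842 / 130 = 14.17

14.17


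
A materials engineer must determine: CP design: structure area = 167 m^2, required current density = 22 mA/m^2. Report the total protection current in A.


I = area * current density, then convert mA → A (÷1000)
I = 167 * 22 / 1000 = 3.67 A

3.67 A


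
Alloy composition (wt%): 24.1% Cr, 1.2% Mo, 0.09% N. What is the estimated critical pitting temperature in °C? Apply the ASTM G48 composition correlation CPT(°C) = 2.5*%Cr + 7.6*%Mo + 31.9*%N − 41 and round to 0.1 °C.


Apply the ASTM G48 empirical CPT estimate: CPT(°C) = 2.5*%Cr + 7.6*%Mo + 31.9*%N − 41
2.5*24.1 = 60.25; 7.6*1.2 = 9.12; 31.9*0.09 = 2.871
CPT = 60.25 + 9.12 + 2.871 − 41 = 31.241 °C
Rounded to 0.1 °C: CPT ≈ 31.2 °C

31.2 °C


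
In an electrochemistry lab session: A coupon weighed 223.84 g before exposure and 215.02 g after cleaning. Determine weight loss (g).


Weight loss = initial − final
WL = 223.84 − 215.02 = 8.82 g

8.82 g


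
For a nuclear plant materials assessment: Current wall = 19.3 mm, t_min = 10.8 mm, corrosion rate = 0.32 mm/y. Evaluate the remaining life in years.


Apply the remaining-life relation: RL = (t_current − t_min) / CR
RL = (19.3 − 10.8) / 0.32 = 8.5 / 0.32 = 26.6 years

26.6 years


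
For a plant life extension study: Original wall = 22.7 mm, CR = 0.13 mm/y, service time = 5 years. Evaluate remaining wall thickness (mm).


Remaining wall = original − CR × time
t = 22.7 − 0.13*5 = 22.7 − 0.65 = 22.05 mm

22.05 mm


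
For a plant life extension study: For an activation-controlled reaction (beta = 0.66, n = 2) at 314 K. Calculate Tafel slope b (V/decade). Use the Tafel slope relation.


Apply the Tafel slope relation: b = 2.303*R*T/(beta*n*F)
Numerator: 2.303 * 8.314 * 314 = 6012.2
Denominator: 0.66 * 2 * 96485 = 127360.2
b = 6012.2 / 127360.2 = 0.0472 V/decade

0.0472 V/decade


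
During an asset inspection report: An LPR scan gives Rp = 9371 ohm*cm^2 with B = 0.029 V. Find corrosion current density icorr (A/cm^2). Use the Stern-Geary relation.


Apply the Stern-Geary relation: icorr = B / Rp
icorr = 0.029 / 9371 = 3.095×10^-6 A/cm^2

3.095×10^-6 A/cm^2


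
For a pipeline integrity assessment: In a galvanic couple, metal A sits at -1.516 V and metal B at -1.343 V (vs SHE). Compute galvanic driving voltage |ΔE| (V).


Driving voltage is the absolute potential difference.
|ΔE| = |-1.516 − (-1.343)| = 0.173 V

0.173 V


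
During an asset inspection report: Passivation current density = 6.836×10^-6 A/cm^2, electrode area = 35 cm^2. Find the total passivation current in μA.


I = i_pass * A, then convert A → μA (×10^6)
I = 6.836×10^-6 * 35 * 10^6 = 239.26 μA

239.26 μA


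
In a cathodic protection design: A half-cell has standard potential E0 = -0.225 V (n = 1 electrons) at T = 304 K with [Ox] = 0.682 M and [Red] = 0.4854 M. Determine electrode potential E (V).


Apply the Nernst equation: E = E0 + (RT/nF)*ln([Ox]/[Red])
Step 1: RT/nF = 8.314*304/(1*96485) = 0.02619533 V
Step 2: [Ox]/[Red] = 0.682/0.4854 = 1.405027
Step 3: ln(1.405027) = 0.340057
Step 4: correction = 0.02619533 * 0.340057 = 0.009 V
E = -0.225 + 0.009 = -0.216 V

-0.216 V


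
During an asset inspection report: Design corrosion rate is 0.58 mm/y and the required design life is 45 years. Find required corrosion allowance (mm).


Corrosion allowance = CR × design life
CA = 0.58 * 45 = 26.1 mm

26.1 mm


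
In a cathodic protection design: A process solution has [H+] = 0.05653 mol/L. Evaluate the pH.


pH = −log10[H+]
pH = −log10(0.05653) = 1.25

1.25


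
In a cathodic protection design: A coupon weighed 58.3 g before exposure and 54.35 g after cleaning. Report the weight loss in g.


Weight loss = initial − final
WL = 58.3 − 54.35 = 3.95 g

3.95 g


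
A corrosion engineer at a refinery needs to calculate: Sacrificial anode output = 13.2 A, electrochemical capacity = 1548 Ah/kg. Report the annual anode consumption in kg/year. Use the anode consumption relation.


Annual consumption = current * hours per year / capacity
Rate = 13.2 * 8760 / 1548 = 74.7 kg/year

74.7 kg/year


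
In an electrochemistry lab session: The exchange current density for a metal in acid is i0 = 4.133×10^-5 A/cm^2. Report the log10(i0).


i0 = 4.133×10^-5 A/cm^2
log10(i0) = -4.384

-4.384


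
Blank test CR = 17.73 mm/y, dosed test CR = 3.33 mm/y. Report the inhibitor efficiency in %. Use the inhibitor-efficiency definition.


Apply the inhibitor-efficiency definition: IE = (CR_blank − CR_inh)/CR_blank × 100
IE = (17.73 − 3.33) / 17.73 × 100
IE = 14.4 / 17.73 × 100 = 81.2 %

81.2 %


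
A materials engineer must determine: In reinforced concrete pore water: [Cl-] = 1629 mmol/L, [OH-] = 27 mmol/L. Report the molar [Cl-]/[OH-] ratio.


Threshold parameter = [Cl-] / [OH-] (molar basis; both in mmol/L, so units cancel)
Ratio = 1629 / 27 = 60.33

60.33


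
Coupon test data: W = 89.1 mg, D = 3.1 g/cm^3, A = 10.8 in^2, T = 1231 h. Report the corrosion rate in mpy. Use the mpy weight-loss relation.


Apply the mpy weight-loss relation: CR = 534 * W / (D * A * T)
Numerator: 534 * 89.1 = 47579.4
Denominator: 3.1 * 10.8 * 1231 = 41213.88
CR = 47579.4 / 41213.88 = 1.15445 mpy

1.15445 mpy


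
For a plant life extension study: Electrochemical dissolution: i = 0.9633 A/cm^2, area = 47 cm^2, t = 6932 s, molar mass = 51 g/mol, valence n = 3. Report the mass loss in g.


Apply Faraday's law: m = i*A*t*M / (n*F)
Total charge passed Q = i*A*t = 0.9633*47*6932 = 313846.9932 C
m = Q*M/(n*F) = 313846.9932*51/(3*96485) = 55.2977 g

55.2977 g


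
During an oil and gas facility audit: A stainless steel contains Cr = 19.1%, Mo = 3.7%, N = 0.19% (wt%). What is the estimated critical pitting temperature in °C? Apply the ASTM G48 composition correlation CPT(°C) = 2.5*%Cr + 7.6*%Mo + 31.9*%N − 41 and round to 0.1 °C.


Apply the ASTM G48 empirical CPT estimate: CPT(°C) = 2.5*%Cr + 7.6*%Mo + 31.9*%N − 41
2.5*19.1 = 47.75; 7.6*3.7 = 28.12; 31.9*0.19 = 6.061
CPT = 47.75 + 28.12 + 6.061 − 41 = 40.931 °C
Rounded to 0.1 °C: CPT ≈ 40.9 °C

40.9 °C


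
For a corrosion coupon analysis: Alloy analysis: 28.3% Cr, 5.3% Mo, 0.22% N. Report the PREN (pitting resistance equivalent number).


Apply the PREN formula: PREN = Cr + 3.3*Mo + 16*N
PREN = 28.3 + 3.3*5.3 + 16*0.22
PREN = 28.3 + 17.49 + 3.52 = 49.31

49.31


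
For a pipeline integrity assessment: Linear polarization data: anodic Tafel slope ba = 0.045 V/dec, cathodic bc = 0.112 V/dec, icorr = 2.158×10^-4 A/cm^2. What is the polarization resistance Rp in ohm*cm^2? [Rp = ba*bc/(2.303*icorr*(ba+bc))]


Apply the Stern-Geary equation: Rp = ba*bc / (2.303*icorr*(ba+bc))
ba*bc = 0.045*0.112 = 0.00504
ba+bc = 0.157; 2.303*icorr*(ba+bc) = 2.303*2.158×10^-4*0.157 = 7.8027022×10^-5
Rp = 0.00504 / 7.8027022×10^-5 = 64.59 ohm*cm^2

64.59 ohm*cm^2


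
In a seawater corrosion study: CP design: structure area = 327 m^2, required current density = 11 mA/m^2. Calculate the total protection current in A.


I = area * current density, then convert mA → A (÷1000)
I = 327 * 11 / 1000 = 3.6 A

3.6 A


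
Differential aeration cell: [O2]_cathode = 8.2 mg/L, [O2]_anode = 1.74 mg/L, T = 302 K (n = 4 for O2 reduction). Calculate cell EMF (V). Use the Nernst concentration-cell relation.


Apply the Nernst concentration-cell relation: E = (RT/nF)*ln(C_cathode/C_anode)
RT/nF = 8.314*302/(4*96485) = 0.00650575 V
ln(8.2/1.74) = 1.55025
E = 0.00650575 * 1.55025 = 0.01009 V

0.01009 V


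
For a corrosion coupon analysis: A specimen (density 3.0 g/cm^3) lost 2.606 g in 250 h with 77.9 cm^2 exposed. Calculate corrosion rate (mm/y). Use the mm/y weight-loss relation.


Apply the mm/y weight-loss relation: CR = 87600 * W / (D * A * T)
Numerator: 87600 * 2.606 = 228285.6
Denominator: 3.0 * 77.9 * 250 = 58425.0
CR = 228285.6 / 58425.0 = 3.90733 mm/y

3.90733 mm/y


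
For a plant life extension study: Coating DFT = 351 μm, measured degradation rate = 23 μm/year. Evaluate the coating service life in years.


Service life = thickness / degradation rate
Life = 351 / 23 = 15.3 years

15.3 years


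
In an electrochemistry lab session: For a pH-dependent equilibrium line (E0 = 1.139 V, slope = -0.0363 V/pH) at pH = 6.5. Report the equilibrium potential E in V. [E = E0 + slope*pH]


Apply the Pourbaix line equation: E = E0 + slope*pH
E = 1.139 + (-0.0363)*6.5 = 1.139 + (-0.23595) = 0.90305 V
Rounded to 4 decimal places: E = 0.9031 V

0.9031 V


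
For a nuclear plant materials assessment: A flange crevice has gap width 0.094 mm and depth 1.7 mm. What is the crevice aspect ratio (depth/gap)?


Aspect ratio = depth / gap
Ratio = 1.7 / 0.094 = 18.1

18.1


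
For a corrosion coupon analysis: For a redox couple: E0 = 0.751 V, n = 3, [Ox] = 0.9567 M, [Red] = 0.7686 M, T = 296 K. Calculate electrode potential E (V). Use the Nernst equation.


Apply the Nernst equation: E = E0 + (RT/nF)*ln([Ox]/[Red])
Step 1: RT/nF = 8.314*296/(3*96485) = 0.00850199 V
Step 2: [Ox]/[Red] = 0.9567/0.7686 = 1.244731
Step 3: ln(1.244731) = 0.218919
Step 4: correction = 0.00850199 * 0.218919 = 0.002 V
E = 0.751 + 0.002 = 0.753 V

0.753 V


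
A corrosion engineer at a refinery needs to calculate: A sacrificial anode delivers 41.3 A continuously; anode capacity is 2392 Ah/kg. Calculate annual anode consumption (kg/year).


Annual consumption = current * hours per year / capacity
Rate = 41.3 * 8760 / 2392 = 151.2 kg/year

151.2 kg/year


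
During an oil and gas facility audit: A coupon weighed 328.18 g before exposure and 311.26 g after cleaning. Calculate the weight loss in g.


Weight loss = initial − final
WL = 328.18 − 311.26 = 16.92 g

16.92 g


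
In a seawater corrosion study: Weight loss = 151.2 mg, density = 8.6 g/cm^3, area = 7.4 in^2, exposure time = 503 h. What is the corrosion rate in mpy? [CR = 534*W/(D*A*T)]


Apply the mpy weight-loss relation: CR = 534 * W / (D * A * T)
Numerator: 534 * 151.2 = 80740.8
Denominator: 8.6 * 7.4 * 503 = 32010.92
CR = 80740.8 / 32010.92 = 2.52229 mpy

2.52229 mpy


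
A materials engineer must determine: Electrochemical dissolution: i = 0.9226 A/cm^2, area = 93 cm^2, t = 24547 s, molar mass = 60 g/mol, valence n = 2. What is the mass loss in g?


Apply Faraday's law: m = i*A*t*M / (n*F)
Total charge passed Q = i*A*t = 0.9226*93*24547 = 2106176.7846 C
m = Q*M/(n*F) = 2106176.7846*60/(2*96485) = 654.87178 g

654.87178 g


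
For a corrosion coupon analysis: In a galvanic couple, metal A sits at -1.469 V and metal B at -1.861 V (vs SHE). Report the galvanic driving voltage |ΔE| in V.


Driving voltage is the absolute potential difference.
|ΔE| = |-1.469 − (-1.861)| = 0.392 V

0.392 V


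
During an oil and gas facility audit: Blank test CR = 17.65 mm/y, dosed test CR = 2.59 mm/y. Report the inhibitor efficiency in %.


Apply the inhibitor-efficiency definition: IE = (CR_blank − CR_inh)/CR_blank × 100
IE = (17.65 − 2.59) / 17.65 × 100
IE = 15.06 / 17.65 × 100 = 85.3 %

85.3 %


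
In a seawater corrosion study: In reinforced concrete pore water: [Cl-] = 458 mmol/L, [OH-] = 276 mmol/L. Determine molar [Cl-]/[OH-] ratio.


Threshold parameter = [Cl-] / [OH-] (molar basis; both in mmol/L, so units cancel)
Ratio = 458 / 276 = 1.66

1.66


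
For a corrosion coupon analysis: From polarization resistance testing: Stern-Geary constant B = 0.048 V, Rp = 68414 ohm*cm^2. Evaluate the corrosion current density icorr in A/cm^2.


Apply the Stern-Geary relation: icorr = B / Rp
icorr = 0.048 / 68414 = 7.016×10^-7 A/cm^2

7.016×10^-7 A/cm^2


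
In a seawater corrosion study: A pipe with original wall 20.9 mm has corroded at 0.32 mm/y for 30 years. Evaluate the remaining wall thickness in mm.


Remaining wall = original − CR × time
t = 20.9 − 0.32*30 = 20.9 − 9.6 = 11.3 mm

11.3 mm


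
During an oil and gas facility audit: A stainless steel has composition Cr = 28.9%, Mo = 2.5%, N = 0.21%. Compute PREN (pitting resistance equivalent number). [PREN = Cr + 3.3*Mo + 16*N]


Apply the PREN formula: PREN = Cr + 3.3*Mo + 16*N
PREN = 28.9 + 3.3*2.5 + 16*0.21
PREN = 28.9 + 8.25 + 3.36 = 40.51

40.51


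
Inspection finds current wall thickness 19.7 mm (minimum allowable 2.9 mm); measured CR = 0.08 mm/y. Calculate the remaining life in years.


Apply the remaining-life relation: RL = (t_current − t_min) / CR
RL = (19.7 − 2.9) / 0.08 = 16.8 / 0.08 = 210.0 years

210.0 years


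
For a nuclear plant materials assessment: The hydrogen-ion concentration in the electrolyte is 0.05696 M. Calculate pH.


pH = −log10[H+]
pH = −log10(0.05696) = 1.24

1.24


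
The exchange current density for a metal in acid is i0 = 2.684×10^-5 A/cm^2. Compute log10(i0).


i0 = 2.684×10^-5 A/cm^2
log10(i0) = -4.571

-4.571


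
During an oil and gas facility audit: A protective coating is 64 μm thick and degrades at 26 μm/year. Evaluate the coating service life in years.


Service life = thickness / degradation rate
Life = 64 / 26 = 2.5 years

2.5 years


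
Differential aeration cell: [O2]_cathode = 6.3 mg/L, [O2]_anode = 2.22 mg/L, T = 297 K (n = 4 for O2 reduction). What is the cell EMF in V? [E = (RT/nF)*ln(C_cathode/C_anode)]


Apply the Nernst concentration-cell relation: E = (RT/nF)*ln(C_cathode/C_anode)
RT/nF = 8.314*297/(4*96485) = 0.00639804 V
ln(6.3/2.22) = 1.04304
E = 0.00639804 * 1.04304 = 0.00667 V

0.00667 V


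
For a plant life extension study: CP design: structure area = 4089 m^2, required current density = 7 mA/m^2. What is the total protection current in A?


I = area * current density, then convert mA → A (÷1000)
I = 4089 * 7 / 1000 = 28.62 A

28.62 A


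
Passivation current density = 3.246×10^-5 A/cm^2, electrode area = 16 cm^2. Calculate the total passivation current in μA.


I = i_pass * A, then convert A → μA (×10^6)
I = 3.246×10^-5 * 16 * 10^6 = 519.36 μA

519.36 μA


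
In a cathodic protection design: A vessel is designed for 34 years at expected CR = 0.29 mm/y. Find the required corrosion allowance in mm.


Corrosion allowance = CR × design life
CA = 0.29 * 34 = 9.86 mm

9.86 mm


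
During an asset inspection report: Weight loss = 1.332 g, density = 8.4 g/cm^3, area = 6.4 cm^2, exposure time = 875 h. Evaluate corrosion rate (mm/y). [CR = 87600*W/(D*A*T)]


Apply the mm/y weight-loss relation: CR = 87600 * W / (D * A * T)
Numerator: 87600 * 1.332 = 116683.2
Denominator: 8.4 * 6.4 * 875 = 47040.0
CR = 116683.2 / 47040.0 = 2.48051 mm/y

2.48051 mm/y


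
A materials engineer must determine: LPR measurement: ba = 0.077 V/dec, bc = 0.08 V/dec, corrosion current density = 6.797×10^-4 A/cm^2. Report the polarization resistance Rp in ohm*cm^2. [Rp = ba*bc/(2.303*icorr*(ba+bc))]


Apply the Stern-Geary equation: Rp = ba*bc / (2.303*icorr*(ba+bc))
ba*bc = 0.077*0.08 = 0.00616
ba+bc = 0.157; 2.303*icorr*(ba+bc) = 2.303*6.797×10^-4*0.157 = 2.4575981×10^-4
Rp = 0.00616 / 2.4575981×10^-4 = 25.1 ohm*cm^2

25.1 ohm*cm^2


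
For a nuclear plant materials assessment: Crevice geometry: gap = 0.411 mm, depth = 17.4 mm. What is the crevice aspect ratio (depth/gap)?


Aspect ratio = depth / gap
Ratio = 17.4 / 0.411 = 42.3

42.3


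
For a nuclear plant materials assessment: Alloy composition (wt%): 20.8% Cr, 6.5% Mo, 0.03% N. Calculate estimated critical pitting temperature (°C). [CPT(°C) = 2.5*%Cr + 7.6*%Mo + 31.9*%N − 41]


Apply the ASTM G48 empirical CPT estimate: CPT(°C) = 2.5*%Cr + 7.6*%Mo + 31.9*%N − 41
2.5*20.8 = 52; 7.6*6.5 = 49.4; 31.9*0.03 = 0.957
CPT = 52 + 49.4 + 0.957 − 41 = 61.357 °C
Rounded to 0.1 °C: CPT ≈ 61.4 °C

61.4 °C


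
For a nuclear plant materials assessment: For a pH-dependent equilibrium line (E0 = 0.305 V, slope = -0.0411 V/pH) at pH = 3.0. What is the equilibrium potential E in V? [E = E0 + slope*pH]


Apply the Pourbaix line equation: E = E0 + slope*pH
E = 0.305 + (-0.0411)*3.0 = 0.305 + (-0.1233) = 0.1817 V
Rounded to 3 decimal places: E = 0.182 V

0.182 V


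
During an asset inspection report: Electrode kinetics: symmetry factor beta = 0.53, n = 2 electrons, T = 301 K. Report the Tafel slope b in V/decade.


Apply the Tafel slope relation: b = 2.303*R*T/(beta*n*F)
Numerator: 2.303 * 8.314 * 301 = 5763.29
Denominator: 0.53 * 2 * 96485 = 102274.1
b = 5763.29 / 102274.1 = 0.056 V/decade

0.056 V/decade


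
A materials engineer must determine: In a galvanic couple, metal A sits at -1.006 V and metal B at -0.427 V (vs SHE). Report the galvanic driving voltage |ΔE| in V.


Driving voltage is the absolute potential difference.
|ΔE| = |-1.006 − (-0.427)| = 0.579 V

0.579 V


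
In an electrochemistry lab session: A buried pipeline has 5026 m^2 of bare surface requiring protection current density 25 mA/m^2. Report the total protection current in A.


I = area * current density, then convert mA → A (÷1000)
I = 5026 * 25 / 1000 = 125.65 A

125.65 A


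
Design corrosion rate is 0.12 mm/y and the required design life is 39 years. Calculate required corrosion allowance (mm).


Corrosion allowance = CR × design life
CA = 0.12 * 39 = 4.68 mm

4.68 mm


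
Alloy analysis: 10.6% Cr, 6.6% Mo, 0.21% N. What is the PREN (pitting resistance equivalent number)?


Apply the PREN formula: PREN = Cr + 3.3*Mo + 16*N
PREN = 10.6 + 3.3*6.6 + 16*0.21
PREN = 10.6 + 21.78 + 3.36 = 35.74

35.74


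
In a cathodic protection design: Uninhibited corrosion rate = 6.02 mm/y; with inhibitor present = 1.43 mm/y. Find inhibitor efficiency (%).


Apply the inhibitor-efficiency definition: IE = (CR_blank − CR_inh)/CR_blank × 100
IE = (6.02 − 1.43) / 6.02 × 100
IE = 4.59 / 6.02 × 100 = 76.2 %

76.2 %


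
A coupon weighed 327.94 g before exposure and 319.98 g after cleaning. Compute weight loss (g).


Weight loss = initial − final
WL = 327.94 − 319.98 = 7.96 g

7.96 g


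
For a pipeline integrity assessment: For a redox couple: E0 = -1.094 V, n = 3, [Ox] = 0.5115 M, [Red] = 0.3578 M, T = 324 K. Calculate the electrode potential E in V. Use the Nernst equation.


Apply the Nernst equation: E = E0 + (RT/nF)*ln([Ox]/[Red])
Step 1: RT/nF = 8.314*324/(3*96485) = 0.00930623 V
Step 2: [Ox]/[Red] = 0.5115/0.3578 = 1.42957
Step 3: ln(1.42957) = 0.357374
Step 4: correction = 0.00930623 * 0.357374 = 0.003 V
E = -1.094 + 0.003 = -1.091 V

-1.091 V


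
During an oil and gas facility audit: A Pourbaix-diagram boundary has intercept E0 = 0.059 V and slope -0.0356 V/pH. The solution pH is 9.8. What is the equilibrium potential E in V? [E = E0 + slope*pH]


Apply the Pourbaix line equation: E = E0 + slope*pH
E = 0.059 + (-0.0356)*9.8 = 0.059 + (-0.34888) = -0.28988 V
Rounded to 4 decimal places: E = -0.2899 V

-0.2899 V
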